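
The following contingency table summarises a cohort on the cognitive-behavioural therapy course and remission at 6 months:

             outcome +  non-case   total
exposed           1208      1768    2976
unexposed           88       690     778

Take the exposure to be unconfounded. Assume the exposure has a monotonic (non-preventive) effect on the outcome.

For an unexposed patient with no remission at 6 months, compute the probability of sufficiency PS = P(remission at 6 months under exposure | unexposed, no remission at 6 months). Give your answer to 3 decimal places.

p₁ = P(outcome | exposed) = 1208/2976 = 0.40591
p₀ = P(outcome | unexposed) = 88/778 = 0.11311
Under exogeneity and monotonicity, PS = (p₁ − p₀) / (1 − p₀).
PS = (0.40591 − 0.11311) / (1 − 0.11311) = 0.2928 / 0.88689 ≈ 0.3301

PS ≈ 0.330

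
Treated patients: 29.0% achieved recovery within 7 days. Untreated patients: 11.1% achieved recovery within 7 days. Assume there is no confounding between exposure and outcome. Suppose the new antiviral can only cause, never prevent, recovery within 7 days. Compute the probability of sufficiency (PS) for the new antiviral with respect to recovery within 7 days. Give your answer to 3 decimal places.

PS ≈ 0.201

p₁ = 0.29, p₀ = 0.111.
Under exogeneity and monotonicity, PS = (p₁ − p₀) / (1 − p₀).
PS = (0.29 − 0.111) / (1 − 0.111) = 0.179 / 0.889 ≈ 0.2013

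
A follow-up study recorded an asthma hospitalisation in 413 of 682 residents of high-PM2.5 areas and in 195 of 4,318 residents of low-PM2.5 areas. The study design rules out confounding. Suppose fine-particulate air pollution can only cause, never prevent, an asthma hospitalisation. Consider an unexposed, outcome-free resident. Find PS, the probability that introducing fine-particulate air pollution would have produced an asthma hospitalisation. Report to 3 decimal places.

PS ≈ 0.587

p₁ = P(outcome | exposed) = 413/682 = 0.60557
p₀ = P(outcome | unexposed) = 195/4318 = 0.04516
Under exogeneity and monotonicity, PS = (p₁ − p₀) / (1 − p₀).
PS = (0.60557 − 0.04516) / (1 − 0.04516) = 0.56041 / 0.95484 ≈ 0.5869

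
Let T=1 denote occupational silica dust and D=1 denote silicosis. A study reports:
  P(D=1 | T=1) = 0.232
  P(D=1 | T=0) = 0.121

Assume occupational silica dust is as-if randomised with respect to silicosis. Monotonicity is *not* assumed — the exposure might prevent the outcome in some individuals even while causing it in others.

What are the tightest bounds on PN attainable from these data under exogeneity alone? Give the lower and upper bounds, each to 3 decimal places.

Let p₁ = 0.232, p₀ = 0.121.
Under exogeneity alone the bounds on PN are max{0,(p₁−p₀)/p₁} ≤ PN ≤ min{1,(1−p₀)/p₁}.
  lower = (p₁ − p₀)/p₁ = 0.111 / 0.232 ≈ 0.4784
  upper = min{1, (1 − p₀)/p₁} = 0.879 / 0.232 ≈ 3.7888 → capped at 1

0.478 ≤ PN ≤ 1.000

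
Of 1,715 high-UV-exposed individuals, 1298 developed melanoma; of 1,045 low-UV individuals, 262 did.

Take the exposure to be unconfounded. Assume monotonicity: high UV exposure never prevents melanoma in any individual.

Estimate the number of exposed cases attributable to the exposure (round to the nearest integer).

about 868 cases

p₁ = P(outcome | exposed) = 1298/1715 = 0.75685
p₀ = P(outcome | unexposed) = 262/1045 = 0.25072
PN = (p₁ − p₀)/p₁ = (0.75685 − 0.25072) / 0.75685 ≈ 0.66874.
Attributable cases ≈ PN × (exposed cases) = 0.66874 × 1298 ≈ 868.02.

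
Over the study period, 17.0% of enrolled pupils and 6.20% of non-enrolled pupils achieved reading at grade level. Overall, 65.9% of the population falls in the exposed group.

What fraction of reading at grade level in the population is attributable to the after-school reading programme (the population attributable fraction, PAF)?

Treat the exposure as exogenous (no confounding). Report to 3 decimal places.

PAF ≈ 0.534

p₁ = 0.17, p₀ = 0.062.
Overall risk P(Y=1) = π·p₁ + (1−π)·p₀ = 0.659×0.17 + 0.341×0.062 = 0.13317.
Under exogeneity, PAF = [P(Y=1) − p₀] / P(Y=1).
PAF = (0.13317 − 0.062) / 0.13317 ≈ 0.5344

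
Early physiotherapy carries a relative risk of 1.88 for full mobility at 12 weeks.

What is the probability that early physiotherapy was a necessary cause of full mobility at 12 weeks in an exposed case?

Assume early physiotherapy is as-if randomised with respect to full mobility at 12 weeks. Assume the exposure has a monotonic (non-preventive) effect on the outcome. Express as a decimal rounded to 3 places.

Under exogeneity and monotonicity, PN = (RR − 1) / RR = 1 − 1/RR.
PN = (1.88 − 1) / 1.88 = 0.88 / 1.88 ≈ 0.4681

PN ≈ 0.468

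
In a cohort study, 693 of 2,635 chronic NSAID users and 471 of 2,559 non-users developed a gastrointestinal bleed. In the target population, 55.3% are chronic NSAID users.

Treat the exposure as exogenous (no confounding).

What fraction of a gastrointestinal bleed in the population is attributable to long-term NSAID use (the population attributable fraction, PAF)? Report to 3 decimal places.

PAF ≈ 0.192

p₁ = P(outcome | exposed) = 693/2635 = 0.263
p₀ = P(outcome | unexposed) = 471/2559 = 0.18406
Overall risk P(Y=1) = π·p₁ + (1−π)·p₀ = 0.553×0.263 + 0.447×0.18406 = 0.22771.
Under exogeneity, PAF = [P(Y=1) − p₀] / P(Y=1).
PAF = (0.22771 − 0.18406) / 0.22771 ≈ 0.1917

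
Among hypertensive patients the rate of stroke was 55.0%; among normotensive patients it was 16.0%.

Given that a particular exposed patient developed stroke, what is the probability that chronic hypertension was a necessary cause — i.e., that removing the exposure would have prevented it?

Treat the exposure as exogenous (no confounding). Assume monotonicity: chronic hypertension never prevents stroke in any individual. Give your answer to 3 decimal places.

PN ≈ 0.709

p₁ = 0.55, p₀ = 0.16.
Under exogeneity and monotonicity, PN = (p₁ − p₀) / p₁.
PN = (0.55 − 0.16) / 0.55 = 0.39 / 0.55 ≈ 0.7091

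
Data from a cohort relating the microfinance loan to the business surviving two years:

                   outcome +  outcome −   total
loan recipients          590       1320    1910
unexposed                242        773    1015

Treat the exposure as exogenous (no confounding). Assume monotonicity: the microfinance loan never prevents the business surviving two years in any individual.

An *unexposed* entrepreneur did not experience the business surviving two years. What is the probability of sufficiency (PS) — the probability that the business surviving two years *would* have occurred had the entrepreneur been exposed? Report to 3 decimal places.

PS ≈ 0.093

p₁ = P(outcome | exposed) = 590/1910 = 0.3089
p₀ = P(outcome | unexposed) = 242/1015 = 0.23842
Under exogeneity and monotonicity, PS = (p₁ − p₀)/(1 − p₀).
PS = (0.3089 − 0.23842) / 0.76158 ≈ 0.0925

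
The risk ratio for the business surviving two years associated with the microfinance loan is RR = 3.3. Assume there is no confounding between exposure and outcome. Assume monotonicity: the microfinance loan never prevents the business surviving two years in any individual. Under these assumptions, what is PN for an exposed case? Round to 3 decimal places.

Under exogeneity and monotonicity, PN = (RR − 1) / RR = 1 − 1/RR.
PN = (3.3 − 1) / 3.3 = 2.3 / 3.3 ≈ 0.6970

PN ≈ 0.697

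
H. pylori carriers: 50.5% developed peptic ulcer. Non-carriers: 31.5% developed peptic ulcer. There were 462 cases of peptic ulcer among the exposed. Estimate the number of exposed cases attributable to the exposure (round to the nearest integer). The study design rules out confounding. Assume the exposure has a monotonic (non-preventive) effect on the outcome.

about 174 cases

p₁ = 0.505, p₀ = 0.315.
PN = (p₁ − p₀)/p₁ = (0.505 − 0.315) / 0.505 ≈ 0.37624.
Attributable cases ≈ PN × (exposed cases) = 0.37624 × 462 ≈ 173.82.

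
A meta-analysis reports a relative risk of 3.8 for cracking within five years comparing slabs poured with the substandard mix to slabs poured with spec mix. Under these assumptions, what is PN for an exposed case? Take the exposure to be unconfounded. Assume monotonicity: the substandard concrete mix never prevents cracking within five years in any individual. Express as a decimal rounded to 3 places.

PN ≈ 0.737

Under exogeneity and monotonicity, PN = (RR − 1) / RR = 1 − 1/RR.
PN = (3.8 − 1) / 3.8 = 2.8 / 3.8 ≈ 0.7368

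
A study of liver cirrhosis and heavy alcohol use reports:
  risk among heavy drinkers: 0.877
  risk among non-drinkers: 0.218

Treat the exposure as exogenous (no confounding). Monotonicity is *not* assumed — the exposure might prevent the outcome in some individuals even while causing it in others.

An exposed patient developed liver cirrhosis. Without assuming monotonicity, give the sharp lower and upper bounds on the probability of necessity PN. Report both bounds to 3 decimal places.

Let p₁ = 0.877, p₀ = 0.218.
Under exogeneity alone the bounds on PN are max{0,(p₁−p₀)/p₁} ≤ PN ≤ min{1,(1−p₀)/p₁}.
  lower = (p₁ − p₀)/p₁ = 0.659 / 0.877 ≈ 0.7514
  upper = min{1, (1 − p₀)/p₁} = 0.782 / 0.877 ≈ 0.8917

0.751 ≤ PN ≤ 0.892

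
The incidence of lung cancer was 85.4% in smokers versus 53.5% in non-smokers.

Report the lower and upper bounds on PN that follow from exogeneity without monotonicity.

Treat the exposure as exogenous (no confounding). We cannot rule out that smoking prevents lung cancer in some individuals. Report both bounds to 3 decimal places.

0.374 ≤ PN ≤ 0.544

p₁ = 0.854, p₀ = 0.535.
Under exogeneity alone the bounds on PN are max{0,(p₁−p₀)/p₁} ≤ PN ≤ min{1,(1−p₀)/p₁}.
  lower = (p₁ − p₀)/p₁ = 0.319 / 0.854 ≈ 0.3735
  upper = min{1, (1 − p₀)/p₁} = 0.465 / 0.854 ≈ 0.5445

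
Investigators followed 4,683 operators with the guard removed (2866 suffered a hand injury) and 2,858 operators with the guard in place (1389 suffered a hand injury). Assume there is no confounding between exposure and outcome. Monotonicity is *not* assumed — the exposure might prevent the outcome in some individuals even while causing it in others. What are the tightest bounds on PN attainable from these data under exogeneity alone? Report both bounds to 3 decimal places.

p₁ = P(outcome | exposed) = 2866/4683 = 0.612
p₀ = P(outcome | unexposed) = 1389/2858 = 0.486
Under exogeneity alone the bounds on PN are max{0,(p₁−p₀)/p₁} ≤ PN ≤ min{1,(1−p₀)/p₁}.
  lower = (p₁ − p₀)/p₁ = 0.126 / 0.612 ≈ 0.2059
  upper = min{1, (1 − p₀)/p₁} = 0.514 / 0.612 ≈ 0.8399

0.206 ≤ PN ≤ 0.840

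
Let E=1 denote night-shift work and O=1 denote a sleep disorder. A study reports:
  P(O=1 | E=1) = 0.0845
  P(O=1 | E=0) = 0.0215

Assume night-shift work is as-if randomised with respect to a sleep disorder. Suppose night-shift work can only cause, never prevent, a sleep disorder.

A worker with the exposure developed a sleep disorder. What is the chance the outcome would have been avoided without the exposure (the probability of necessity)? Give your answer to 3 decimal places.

Let p₁ = 0.0845, p₀ = 0.0215.
Under exogeneity and monotonicity, PN = (p₁ − p₀) / p₁.
PN = (0.0845 − 0.0215) / 0.0845 = 0.063 / 0.0845 ≈ 0.7456

PN ≈ 0.746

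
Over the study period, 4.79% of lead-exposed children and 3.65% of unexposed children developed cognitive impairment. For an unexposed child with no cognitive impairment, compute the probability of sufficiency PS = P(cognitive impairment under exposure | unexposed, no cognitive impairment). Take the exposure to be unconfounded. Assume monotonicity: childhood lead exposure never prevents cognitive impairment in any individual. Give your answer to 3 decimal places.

PS ≈ 0.012

p₁ = 0.0479, p₀ = 0.0365.
Under exogeneity and monotonicity, PS = (p₁ − p₀) / (1 − p₀).
PS = (0.0479 − 0.0365) / (1 − 0.0365) = 0.0114 / 0.9635 ≈ 0.0118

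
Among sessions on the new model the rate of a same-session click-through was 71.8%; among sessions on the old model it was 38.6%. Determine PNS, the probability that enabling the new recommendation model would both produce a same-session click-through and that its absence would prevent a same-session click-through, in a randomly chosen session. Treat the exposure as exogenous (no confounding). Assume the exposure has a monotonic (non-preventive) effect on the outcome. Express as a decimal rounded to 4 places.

PNS ≈ 0.3320

p₁ = 0.718, p₀ = 0.386.
Under exogeneity and monotonicity, PNS = p₁ − p₀.
PNS = 0.718 − 0.386 = 0.332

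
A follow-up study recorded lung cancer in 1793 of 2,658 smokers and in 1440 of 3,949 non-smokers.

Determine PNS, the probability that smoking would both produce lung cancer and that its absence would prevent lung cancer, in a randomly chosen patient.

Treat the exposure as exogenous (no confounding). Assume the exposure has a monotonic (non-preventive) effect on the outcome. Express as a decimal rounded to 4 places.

p₁ = P(outcome | exposed) = 1793/2658 = 0.67457
p₀ = P(outcome | unexposed) = 1440/3949 = 0.36465
Under exogeneity and monotonicity, PNS = p₁ − p₀.
PNS = 0.67457 − 0.36465 = 0.30992

PNS ≈ 0.3099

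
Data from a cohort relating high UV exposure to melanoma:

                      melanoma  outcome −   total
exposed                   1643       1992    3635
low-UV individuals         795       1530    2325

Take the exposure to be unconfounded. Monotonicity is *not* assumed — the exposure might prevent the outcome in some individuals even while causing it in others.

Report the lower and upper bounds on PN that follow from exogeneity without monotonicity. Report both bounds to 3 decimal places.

p₁ = P(outcome | exposed) = 1643/3635 = 0.45199
p₀ = P(outcome | unexposed) = 795/2325 = 0.34194
Under exogeneity alone the bounds on PN are max{0,(p₁−p₀)/p₁} ≤ PN ≤ min{1,(1−p₀)/p₁}.
  lower = (p₁ − p₀)/p₁ = 0.11006 / 0.45199 ≈ 0.2435
  upper = min{1, (1 − p₀)/p₁} = 0.65806 / 0.45199 ≈ 1.4559 → capped at 1

0.243 ≤ PN ≤ 1.000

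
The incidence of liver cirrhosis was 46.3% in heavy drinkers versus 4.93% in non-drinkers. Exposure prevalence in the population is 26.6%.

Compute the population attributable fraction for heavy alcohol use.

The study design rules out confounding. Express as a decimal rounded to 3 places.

p₁ = 0.463, p₀ = 0.0493.
Overall risk P(Y=1) = π·p₁ + (1−π)·p₀ = 0.266×0.463 + 0.734×0.0493 = 0.15934.
Under exogeneity, PAF = [P(Y=1) − p₀] / P(Y=1).
PAF = (0.15934 − 0.0493) / 0.15934 ≈ 0.6906

PAF ≈ 0.691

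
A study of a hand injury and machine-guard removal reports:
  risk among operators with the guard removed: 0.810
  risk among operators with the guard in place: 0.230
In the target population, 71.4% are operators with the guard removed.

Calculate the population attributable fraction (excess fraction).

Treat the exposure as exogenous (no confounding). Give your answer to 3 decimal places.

PAF ≈ 0.643

Let p₁ = 0.81, p₀ = 0.23.
Overall risk P(Y=1) = π·p₁ + (1−π)·p₀ = 0.714×0.81 + 0.286×0.23 = 0.64412.
Under exogeneity, PAF = [P(Y=1) − p₀] / P(Y=1).
PAF = (0.64412 − 0.23) / 0.64412 ≈ 0.6429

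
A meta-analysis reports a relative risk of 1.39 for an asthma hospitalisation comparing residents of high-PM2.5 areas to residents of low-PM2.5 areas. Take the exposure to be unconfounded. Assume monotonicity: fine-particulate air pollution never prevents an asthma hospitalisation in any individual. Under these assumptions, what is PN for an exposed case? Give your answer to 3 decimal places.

PN ≈ 0.281

Under exogeneity and monotonicity, PN = (RR − 1) / RR = 1 − 1/RR.
PN = (1.39 − 1) / 1.39 = 0.39 / 1.39 ≈ 0.2806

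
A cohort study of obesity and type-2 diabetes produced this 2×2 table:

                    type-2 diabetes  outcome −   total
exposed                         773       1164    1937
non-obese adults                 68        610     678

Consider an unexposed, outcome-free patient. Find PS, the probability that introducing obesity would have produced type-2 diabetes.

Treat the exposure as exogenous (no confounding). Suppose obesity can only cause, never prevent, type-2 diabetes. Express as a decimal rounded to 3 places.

p₁ = P(outcome | exposed) = 773/1937 = 0.39907
p₀ = P(outcome | unexposed) = 68/678 = 0.10029
Under exogeneity and monotonicity, PS = (p₁ − p₀)/(1 − p₀).
PS = (0.39907 − 0.10029) / 0.89971 ≈ 0.3321

PS ≈ 0.332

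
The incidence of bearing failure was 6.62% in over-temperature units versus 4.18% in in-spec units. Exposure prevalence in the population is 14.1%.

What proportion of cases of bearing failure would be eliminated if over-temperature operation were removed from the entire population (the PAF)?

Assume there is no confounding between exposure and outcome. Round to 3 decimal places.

p₁ = 0.0662, p₀ = 0.0418.
Overall risk P(Y=1) = π·p₁ + (1−π)·p₀ = 0.141×0.0662 + 0.859×0.0418 = 0.04524.
Under exogeneity, PAF = [P(Y=1) − p₀] / P(Y=1).
PAF = (0.04524 − 0.0418) / 0.04524 ≈ 0.0760

PAF ≈ 0.076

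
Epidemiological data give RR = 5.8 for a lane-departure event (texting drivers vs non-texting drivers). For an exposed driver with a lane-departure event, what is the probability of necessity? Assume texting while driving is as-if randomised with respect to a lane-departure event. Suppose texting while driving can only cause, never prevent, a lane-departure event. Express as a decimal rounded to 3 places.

PN ≈ 0.828

Under exogeneity and monotonicity, PN = (RR − 1) / RR = 1 − 1/RR.
PN = (5.8 − 1) / 5.8 = 4.8 / 5.8 ≈ 0.8276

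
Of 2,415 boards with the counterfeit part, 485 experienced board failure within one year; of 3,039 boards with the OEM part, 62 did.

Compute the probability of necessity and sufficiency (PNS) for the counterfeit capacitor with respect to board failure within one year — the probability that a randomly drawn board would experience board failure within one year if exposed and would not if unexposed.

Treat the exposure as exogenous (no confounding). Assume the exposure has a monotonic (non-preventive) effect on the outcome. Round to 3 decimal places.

p₁ = P(outcome | exposed) = 485/2415 = 0.20083
p₀ = P(outcome | unexposed) = 62/3039 = 0.020401
Under exogeneity and monotonicity, PNS = p₁ − p₀.
PNS = 0.20083 − 0.020401 = 0.18043

PNS ≈ 0.180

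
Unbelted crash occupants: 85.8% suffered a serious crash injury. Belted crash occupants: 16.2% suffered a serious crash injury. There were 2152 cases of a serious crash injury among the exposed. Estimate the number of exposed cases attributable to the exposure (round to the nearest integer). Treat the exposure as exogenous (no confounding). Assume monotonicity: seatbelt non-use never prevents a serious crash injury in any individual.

about 1746 cases

p₁ = 0.858, p₀ = 0.162.
PN = (p₁ − p₀)/p₁ = (0.858 − 0.162) / 0.858 ≈ 0.81119.
Attributable cases ≈ PN × (exposed cases) = 0.81119 × 2152 ≈ 1745.68.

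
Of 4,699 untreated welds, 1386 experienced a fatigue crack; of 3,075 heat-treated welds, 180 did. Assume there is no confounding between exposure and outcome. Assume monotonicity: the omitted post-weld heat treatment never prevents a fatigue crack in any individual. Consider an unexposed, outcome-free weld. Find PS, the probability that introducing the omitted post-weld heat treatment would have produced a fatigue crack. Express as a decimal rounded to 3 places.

p₁ = P(outcome | exposed) = 1386/4699 = 0.29496
p₀ = P(outcome | unexposed) = 180/3075 = 0.058537
Under exogeneity and monotonicity, PS = (p₁ − p₀) / (1 − p₀).
PS = (0.29496 − 0.058537) / (1 − 0.058537) = 0.23642 / 0.94146 ≈ 0.2511

PS ≈ 0.251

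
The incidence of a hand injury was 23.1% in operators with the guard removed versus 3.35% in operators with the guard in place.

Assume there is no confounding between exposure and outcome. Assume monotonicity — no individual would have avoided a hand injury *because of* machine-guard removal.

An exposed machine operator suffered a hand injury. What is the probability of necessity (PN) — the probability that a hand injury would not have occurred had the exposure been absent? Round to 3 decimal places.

PN ≈ 0.855

p₁ = 0.231, p₀ = 0.0335.
Under exogeneity and monotonicity, PN = (p₁ − p₀) / p₁.
PN = (0.231 − 0.0335) / 0.231 = 0.1975 / 0.231 ≈ 0.8550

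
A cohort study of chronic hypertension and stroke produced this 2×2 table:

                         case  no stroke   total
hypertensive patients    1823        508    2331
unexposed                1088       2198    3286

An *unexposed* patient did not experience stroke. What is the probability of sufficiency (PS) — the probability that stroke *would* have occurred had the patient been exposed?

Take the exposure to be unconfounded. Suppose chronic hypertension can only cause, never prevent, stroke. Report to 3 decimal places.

p₁ = P(outcome | exposed) = 1823/2331 = 0.78207
p₀ = P(outcome | unexposed) = 1088/3286 = 0.3311
Under exogeneity and monotonicity, PS = (p₁ − p₀)/(1 − p₀).
PS = (0.78207 − 0.3311) / 0.6689 ≈ 0.6742

PS ≈ 0.674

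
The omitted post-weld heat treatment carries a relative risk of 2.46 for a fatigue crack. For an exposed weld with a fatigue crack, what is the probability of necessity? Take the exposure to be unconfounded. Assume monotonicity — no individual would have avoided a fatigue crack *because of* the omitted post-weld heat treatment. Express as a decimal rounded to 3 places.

Under exogeneity and monotonicity, PN = (RR − 1) / RR = 1 − 1/RR.
PN = (2.46 − 1) / 2.46 = 1.46 / 2.46 ≈ 0.5935

PN ≈ 0.593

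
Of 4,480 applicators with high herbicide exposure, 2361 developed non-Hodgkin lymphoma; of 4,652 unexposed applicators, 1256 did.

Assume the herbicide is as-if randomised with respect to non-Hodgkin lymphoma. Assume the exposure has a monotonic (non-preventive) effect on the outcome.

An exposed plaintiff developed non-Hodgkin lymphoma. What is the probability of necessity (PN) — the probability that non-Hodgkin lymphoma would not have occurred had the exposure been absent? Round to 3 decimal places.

PN ≈ 0.488

p₁ = P(outcome | exposed) = 2361/4480 = 0.52701
p₀ = P(outcome | unexposed) = 1256/4652 = 0.26999
Under exogeneity and monotonicity, PN = (p₁ − p₀) / p₁.
PN = (0.52701 − 0.26999) / 0.52701 = 0.25702 / 0.52701 ≈ 0.4877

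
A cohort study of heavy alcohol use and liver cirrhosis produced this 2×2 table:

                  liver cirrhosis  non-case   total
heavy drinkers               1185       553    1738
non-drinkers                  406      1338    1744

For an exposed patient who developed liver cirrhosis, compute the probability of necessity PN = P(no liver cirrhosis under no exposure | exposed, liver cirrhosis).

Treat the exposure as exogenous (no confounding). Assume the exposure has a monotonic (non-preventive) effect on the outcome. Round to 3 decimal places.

p₁ = P(outcome | exposed) = 1185/1738 = 0.68182
p₀ = P(outcome | unexposed) = 406/1744 = 0.2328
Under exogeneity and monotonicity, PN = (p₁ − p₀)/p₁.
PN = (0.68182 − 0.2328) / 0.68182 ≈ 0.6586

PN ≈ 0.659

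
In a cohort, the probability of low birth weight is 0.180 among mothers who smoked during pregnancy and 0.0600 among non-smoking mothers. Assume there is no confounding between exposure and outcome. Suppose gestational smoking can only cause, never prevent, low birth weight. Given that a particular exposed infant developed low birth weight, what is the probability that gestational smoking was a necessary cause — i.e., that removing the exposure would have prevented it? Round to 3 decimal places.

Let p₁ = 0.18, p₀ = 0.06.
Under exogeneity and monotonicity, PN = (p₁ − p₀) / p₁.
PN = (0.18 − 0.06) / 0.18 = 0.12 / 0.18 ≈ 0.6667

PN ≈ 0.667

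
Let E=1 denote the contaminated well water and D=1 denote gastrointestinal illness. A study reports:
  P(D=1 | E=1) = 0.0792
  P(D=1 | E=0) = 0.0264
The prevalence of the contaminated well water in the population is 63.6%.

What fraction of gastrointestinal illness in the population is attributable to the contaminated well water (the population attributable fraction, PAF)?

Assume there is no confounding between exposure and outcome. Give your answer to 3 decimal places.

Let p₁ = 0.0792, p₀ = 0.0264.
Overall risk P(Y=1) = π·p₁ + (1−π)·p₀ = 0.636×0.0792 + 0.364×0.0264 = 0.059981.
Under exogeneity, PAF = [P(Y=1) − p₀] / P(Y=1).
PAF = (0.059981 − 0.0264) / 0.059981 ≈ 0.5599

PAF ≈ 0.560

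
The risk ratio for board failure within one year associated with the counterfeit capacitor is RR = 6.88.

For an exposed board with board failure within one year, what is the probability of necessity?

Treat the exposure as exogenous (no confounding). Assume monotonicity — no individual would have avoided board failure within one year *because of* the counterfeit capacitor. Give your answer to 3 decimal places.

Under exogeneity and monotonicity, PN = (RR − 1) / RR = 1 − 1/RR.
PN = (6.88 − 1) / 6.88 = 5.88 / 6.88 ≈ 0.8547

PN ≈ 0.855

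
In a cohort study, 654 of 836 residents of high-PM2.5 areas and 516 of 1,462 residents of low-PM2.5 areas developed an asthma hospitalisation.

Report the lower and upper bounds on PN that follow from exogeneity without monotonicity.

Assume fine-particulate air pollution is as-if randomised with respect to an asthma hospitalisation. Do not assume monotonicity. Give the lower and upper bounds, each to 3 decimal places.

0.549 ≤ PN ≤ 0.827

p₁ = P(outcome | exposed) = 654/836 = 0.7823
p₀ = P(outcome | unexposed) = 516/1462 = 0.35294
Under exogeneity alone the bounds on PN are max{0,(p₁−p₀)/p₁} ≤ PN ≤ min{1,(1−p₀)/p₁}.
  lower = (p₁ − p₀)/p₁ = 0.42936 / 0.7823 ≈ 0.5488
  upper = min{1, (1 − p₀)/p₁} = 0.64706 / 0.7823 ≈ 0.8271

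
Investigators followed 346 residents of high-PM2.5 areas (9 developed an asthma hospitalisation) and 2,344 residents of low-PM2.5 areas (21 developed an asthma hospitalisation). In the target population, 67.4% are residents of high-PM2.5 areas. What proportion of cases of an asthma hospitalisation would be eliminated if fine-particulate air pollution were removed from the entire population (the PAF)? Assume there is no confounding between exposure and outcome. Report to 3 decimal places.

p₁ = P(outcome | exposed) = 9/346 = 0.026012
p₀ = P(outcome | unexposed) = 21/2344 = 0.008959
Overall risk P(Y=1) = π·p₁ + (1−π)·p₀ = 0.674×0.026012 + 0.326×0.008959 = 0.020452.
Under exogeneity, PAF = [P(Y=1) − p₀] / P(Y=1).
PAF = (0.020452 − 0.008959) / 0.020452 ≈ 0.5620

PAF ≈ 0.562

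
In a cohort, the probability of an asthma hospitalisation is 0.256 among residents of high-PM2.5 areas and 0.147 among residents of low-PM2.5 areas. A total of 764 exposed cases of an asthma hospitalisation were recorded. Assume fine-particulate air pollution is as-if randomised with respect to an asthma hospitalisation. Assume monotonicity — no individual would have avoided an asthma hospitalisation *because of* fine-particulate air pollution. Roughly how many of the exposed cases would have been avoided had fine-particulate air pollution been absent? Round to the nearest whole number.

about 325 cases

Let p₁ = 0.256, p₀ = 0.147.
PN = (p₁ − p₀)/p₁ = (0.256 − 0.147) / 0.256 ≈ 0.42578.
Attributable cases ≈ PN × (exposed cases) = 0.42578 × 764 ≈ 325.30.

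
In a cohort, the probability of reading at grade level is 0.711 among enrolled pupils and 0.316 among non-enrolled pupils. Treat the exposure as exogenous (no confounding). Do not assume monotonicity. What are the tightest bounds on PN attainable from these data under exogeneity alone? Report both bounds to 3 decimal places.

0.556 ≤ PN ≤ 0.962

Let p₁ = 0.711, p₀ = 0.316.
Under exogeneity alone the bounds on PN are max{0,(p₁−p₀)/p₁} ≤ PN ≤ min{1,(1−p₀)/p₁}.
  lower = (p₁ − p₀)/p₁ = 0.395 / 0.711 ≈ 0.5556
  upper = min{1, (1 − p₀)/p₁} = 0.684 / 0.711 ≈ 0.9620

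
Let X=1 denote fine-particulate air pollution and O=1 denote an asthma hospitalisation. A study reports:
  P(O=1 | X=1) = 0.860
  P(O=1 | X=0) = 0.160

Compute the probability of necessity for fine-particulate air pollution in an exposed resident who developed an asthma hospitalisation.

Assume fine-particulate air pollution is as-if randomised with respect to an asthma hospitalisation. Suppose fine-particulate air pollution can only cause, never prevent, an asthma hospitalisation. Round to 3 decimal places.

PN ≈ 0.814

Let p₁ = 0.86, p₀ = 0.16.
Under exogeneity and monotonicity, PN = (p₁ − p₀) / p₁.
PN = (0.86 − 0.16) / 0.86 = 0.7 / 0.86 ≈ 0.8140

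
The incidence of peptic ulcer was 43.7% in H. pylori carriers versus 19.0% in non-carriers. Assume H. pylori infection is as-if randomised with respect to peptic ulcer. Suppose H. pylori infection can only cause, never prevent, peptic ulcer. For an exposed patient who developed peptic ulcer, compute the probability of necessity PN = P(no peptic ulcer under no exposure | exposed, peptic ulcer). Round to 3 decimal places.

PN ≈ 0.565

p₁ = 0.437, p₀ = 0.19.
Under exogeneity and monotonicity, PN = (p₁ − p₀) / p₁.
PN = (0.437 − 0.19) / 0.437 = 0.247 / 0.437 ≈ 0.5652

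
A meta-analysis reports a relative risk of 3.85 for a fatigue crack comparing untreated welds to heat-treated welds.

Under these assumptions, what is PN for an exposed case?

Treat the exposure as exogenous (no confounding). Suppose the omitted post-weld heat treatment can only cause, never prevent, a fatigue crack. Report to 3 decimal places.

PN ≈ 0.740

Under exogeneity and monotonicity, PN = (RR − 1) / RR = 1 − 1/RR.
PN = (3.85 − 1) / 3.85 = 2.85 / 3.85 ≈ 0.7403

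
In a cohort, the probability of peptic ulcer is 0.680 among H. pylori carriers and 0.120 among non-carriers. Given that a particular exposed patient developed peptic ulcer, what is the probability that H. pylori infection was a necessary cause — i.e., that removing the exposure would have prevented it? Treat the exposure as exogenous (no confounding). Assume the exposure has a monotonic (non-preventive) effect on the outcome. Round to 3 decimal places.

PN ≈ 0.824

Let p₁ = 0.68, p₀ = 0.12.
Under exogeneity and monotonicity, PN = (p₁ − p₀) / p₁.
PN = (0.68 − 0.12) / 0.68 = 0.56 / 0.68 ≈ 0.8235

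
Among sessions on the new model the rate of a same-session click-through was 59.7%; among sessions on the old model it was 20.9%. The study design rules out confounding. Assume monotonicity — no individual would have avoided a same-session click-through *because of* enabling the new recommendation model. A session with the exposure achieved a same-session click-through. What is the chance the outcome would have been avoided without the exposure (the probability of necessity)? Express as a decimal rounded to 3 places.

p₁ = 0.597, p₀ = 0.209.
Under exogeneity and monotonicity, PN = (p₁ − p₀) / p₁.
PN = (0.597 − 0.209) / 0.597 = 0.388 / 0.597 ≈ 0.6499

PN ≈ 0.650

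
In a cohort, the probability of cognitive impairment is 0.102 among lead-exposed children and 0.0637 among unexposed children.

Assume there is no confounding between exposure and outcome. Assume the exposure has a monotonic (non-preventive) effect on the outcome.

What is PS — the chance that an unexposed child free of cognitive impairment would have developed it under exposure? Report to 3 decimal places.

Let p₁ = 0.102, p₀ = 0.0637.
Under exogeneity and monotonicity, PS = (p₁ − p₀) / (1 − p₀).
PS = (0.102 − 0.0637) / (1 − 0.0637) = 0.0383 / 0.9363 ≈ 0.0409

PS ≈ 0.041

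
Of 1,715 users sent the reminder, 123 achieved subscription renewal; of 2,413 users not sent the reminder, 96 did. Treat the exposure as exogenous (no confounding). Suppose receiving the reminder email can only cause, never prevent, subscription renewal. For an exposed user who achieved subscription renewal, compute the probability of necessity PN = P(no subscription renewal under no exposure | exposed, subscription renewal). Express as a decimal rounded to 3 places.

p₁ = P(outcome | exposed) = 123/1715 = 0.07172
p₀ = P(outcome | unexposed) = 96/2413 = 0.039785
Under exogeneity and monotonicity, PN = (p₁ − p₀) / p₁.
PN = (0.07172 − 0.039785) / 0.07172 = 0.031936 / 0.07172 ≈ 0.4453

PN ≈ 0.445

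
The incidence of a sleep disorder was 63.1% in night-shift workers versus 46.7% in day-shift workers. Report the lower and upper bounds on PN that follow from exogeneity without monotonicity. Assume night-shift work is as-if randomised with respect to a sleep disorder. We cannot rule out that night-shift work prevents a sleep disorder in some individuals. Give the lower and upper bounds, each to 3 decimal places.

0.260 ≤ PN ≤ 0.845

p₁ = 0.631, p₀ = 0.467.
Under exogeneity alone the bounds on PN are max{0,(p₁−p₀)/p₁} ≤ PN ≤ min{1,(1−p₀)/p₁}.
  lower = (p₁ − p₀)/p₁ = 0.164 / 0.631 ≈ 0.2599
  upper = min{1, (1 − p₀)/p₁} = 0.533 / 0.631 ≈ 0.8447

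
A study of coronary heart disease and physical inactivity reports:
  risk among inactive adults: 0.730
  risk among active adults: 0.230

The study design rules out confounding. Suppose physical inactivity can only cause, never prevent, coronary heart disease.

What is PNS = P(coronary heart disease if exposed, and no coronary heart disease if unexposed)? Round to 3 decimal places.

PNS ≈ 0.500

Let p₁ = 0.73, p₀ = 0.23.
Under exogeneity and monotonicity, PNS = p₁ − p₀.
PNS = 0.73 − 0.23 = 0.5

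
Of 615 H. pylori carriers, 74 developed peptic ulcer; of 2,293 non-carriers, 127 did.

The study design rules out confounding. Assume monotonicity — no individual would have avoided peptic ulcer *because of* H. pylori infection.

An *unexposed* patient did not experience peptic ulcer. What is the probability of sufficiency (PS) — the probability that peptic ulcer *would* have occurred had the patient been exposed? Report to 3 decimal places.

PS ≈ 0.069

p₁ = P(outcome | exposed) = 74/615 = 0.12033
p₀ = P(outcome | unexposed) = 127/2293 = 0.055386
Under exogeneity and monotonicity, PS = (p₁ − p₀) / (1 − p₀).
PS = (0.12033 − 0.055386) / (1 − 0.055386) = 0.064939 / 0.94461 ≈ 0.0687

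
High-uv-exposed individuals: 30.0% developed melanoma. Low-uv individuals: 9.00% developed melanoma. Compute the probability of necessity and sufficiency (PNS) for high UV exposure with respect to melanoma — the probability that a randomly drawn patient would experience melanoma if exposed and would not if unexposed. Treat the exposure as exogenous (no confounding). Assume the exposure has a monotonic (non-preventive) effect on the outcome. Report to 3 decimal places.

PNS ≈ 0.210

p₁ = 0.3, p₀ = 0.09.
Under exogeneity and monotonicity, PNS = p₁ − p₀.
PNS = 0.3 − 0.09 = 0.21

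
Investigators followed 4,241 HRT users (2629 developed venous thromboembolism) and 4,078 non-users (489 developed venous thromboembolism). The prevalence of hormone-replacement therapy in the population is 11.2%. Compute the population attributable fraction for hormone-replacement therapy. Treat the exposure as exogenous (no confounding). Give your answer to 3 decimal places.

p₁ = P(outcome | exposed) = 2629/4241 = 0.6199
p₀ = P(outcome | unexposed) = 489/4078 = 0.11991
Overall risk P(Y=1) = π·p₁ + (1−π)·p₀ = 0.112×0.6199 + 0.888×0.11991 = 0.17591.
Under exogeneity, PAF = [P(Y=1) − p₀] / P(Y=1).
PAF = (0.17591 − 0.11991) / 0.17591 ≈ 0.3183

PAF ≈ 0.318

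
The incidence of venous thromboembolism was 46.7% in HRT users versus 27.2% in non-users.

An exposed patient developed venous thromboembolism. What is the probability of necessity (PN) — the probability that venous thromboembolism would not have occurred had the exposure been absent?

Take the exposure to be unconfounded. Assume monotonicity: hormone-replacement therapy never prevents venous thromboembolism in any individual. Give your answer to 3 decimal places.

p₁ = 0.467, p₀ = 0.272.
Under exogeneity and monotonicity, PN = (p₁ − p₀) / p₁.
PN = (0.467 − 0.272) / 0.467 = 0.195 / 0.467 ≈ 0.4176

PN ≈ 0.418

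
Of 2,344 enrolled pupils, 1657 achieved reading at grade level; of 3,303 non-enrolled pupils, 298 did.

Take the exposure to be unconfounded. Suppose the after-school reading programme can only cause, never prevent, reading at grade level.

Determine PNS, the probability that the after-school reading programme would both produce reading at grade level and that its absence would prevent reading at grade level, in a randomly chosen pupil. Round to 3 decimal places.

PNS ≈ 0.617

p₁ = P(outcome | exposed) = 1657/2344 = 0.70691
p₀ = P(outcome | unexposed) = 298/3303 = 0.090221
Under exogeneity and monotonicity, PNS = p₁ − p₀.
PNS = 0.70691 − 0.090221 = 0.61669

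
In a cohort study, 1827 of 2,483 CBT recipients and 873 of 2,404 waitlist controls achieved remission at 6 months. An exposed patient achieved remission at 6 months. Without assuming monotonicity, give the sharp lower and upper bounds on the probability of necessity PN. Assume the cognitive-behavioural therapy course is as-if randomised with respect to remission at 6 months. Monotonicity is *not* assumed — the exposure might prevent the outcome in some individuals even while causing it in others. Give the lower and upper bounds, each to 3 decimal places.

p₁ = P(outcome | exposed) = 1827/2483 = 0.7358
p₀ = P(outcome | unexposed) = 873/2404 = 0.36314
Under exogeneity alone the bounds on PN are max{0,(p₁−p₀)/p₁} ≤ PN ≤ min{1,(1−p₀)/p₁}.
  lower = (p₁ − p₀)/p₁ = 0.37266 / 0.7358 ≈ 0.5065
  upper = min{1, (1 − p₀)/p₁} = 0.63686 / 0.7358 ≈ 0.8655

0.506 ≤ PN ≤ 0.866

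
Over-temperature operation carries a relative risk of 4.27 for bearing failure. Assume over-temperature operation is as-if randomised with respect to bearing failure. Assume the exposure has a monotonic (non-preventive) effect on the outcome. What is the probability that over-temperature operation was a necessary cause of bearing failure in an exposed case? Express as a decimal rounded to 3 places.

Under exogeneity and monotonicity, PN = (RR − 1) / RR = 1 − 1/RR.
PN = (4.27 − 1) / 4.27 = 3.27 / 4.27 ≈ 0.7658

PN ≈ 0.766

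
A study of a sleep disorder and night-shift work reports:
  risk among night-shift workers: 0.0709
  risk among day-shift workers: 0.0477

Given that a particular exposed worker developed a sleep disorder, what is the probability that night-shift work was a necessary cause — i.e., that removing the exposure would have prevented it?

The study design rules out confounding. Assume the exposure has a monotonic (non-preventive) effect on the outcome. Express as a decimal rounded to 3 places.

PN ≈ 0.327

Let p₁ = 0.0709, p₀ = 0.0477.
Under exogeneity and monotonicity, PN = (p₁ − p₀) / p₁.
PN = (0.0709 − 0.0477) / 0.0709 = 0.0232 / 0.0709 ≈ 0.3272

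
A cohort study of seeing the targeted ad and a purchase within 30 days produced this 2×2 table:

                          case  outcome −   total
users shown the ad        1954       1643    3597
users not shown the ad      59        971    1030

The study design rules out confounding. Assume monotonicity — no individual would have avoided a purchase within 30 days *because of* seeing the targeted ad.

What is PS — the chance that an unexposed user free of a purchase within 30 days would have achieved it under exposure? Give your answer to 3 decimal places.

p₁ = P(outcome | exposed) = 1954/3597 = 0.54323
p₀ = P(outcome | unexposed) = 59/1030 = 0.057282
Under exogeneity and monotonicity, PS = (p₁ − p₀)/(1 − p₀).
PS = (0.54323 − 0.057282) / 0.94272 ≈ 0.5155

PS ≈ 0.515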